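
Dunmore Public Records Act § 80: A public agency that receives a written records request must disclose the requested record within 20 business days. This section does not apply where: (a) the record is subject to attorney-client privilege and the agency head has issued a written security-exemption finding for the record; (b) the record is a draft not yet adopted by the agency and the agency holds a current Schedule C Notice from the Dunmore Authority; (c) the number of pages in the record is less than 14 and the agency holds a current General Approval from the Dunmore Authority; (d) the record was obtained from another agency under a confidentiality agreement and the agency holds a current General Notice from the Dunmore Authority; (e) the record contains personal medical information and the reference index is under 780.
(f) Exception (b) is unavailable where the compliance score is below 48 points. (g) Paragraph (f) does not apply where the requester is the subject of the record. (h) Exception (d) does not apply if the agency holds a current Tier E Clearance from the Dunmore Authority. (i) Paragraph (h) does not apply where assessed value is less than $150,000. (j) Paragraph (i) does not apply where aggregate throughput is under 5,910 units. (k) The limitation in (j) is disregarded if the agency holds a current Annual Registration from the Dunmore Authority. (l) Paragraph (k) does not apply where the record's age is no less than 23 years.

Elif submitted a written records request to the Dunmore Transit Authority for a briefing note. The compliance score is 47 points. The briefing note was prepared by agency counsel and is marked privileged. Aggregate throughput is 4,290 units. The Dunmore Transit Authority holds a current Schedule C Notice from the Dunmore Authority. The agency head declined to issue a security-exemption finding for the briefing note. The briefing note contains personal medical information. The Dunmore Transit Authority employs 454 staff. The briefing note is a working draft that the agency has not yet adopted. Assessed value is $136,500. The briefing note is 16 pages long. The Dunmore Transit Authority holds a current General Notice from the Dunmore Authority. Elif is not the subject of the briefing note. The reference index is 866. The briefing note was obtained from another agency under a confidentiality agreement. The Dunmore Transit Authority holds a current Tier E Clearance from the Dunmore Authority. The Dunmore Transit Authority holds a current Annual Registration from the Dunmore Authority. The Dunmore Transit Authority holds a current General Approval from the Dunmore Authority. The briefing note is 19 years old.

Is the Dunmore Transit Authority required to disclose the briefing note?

Exception (a) fails — the agency head declined to issue a security-exemption finding.
Exception (b) is satisfied on its face — the briefing note is an unadopted draft; a current Schedule C Notice is held. But applying paragraphs (f)–(g): (f) operates — the compliance score is 47 points, below the 48 points limit. (g) is inapplicable (Elif is not the subject of the briefing note), so (f) stands. So (b) is unavailable.
Exception (c) does not apply: the number of pages in the record is 16, not less than 14.
All of (d)'s requirements are met (the briefing note was obtained under a confidentiality agreement; a current General Notice is held). Applying paragraphs (h)–(l): (h) would limit (d) — a current Tier E Clearance is held — but (i) sets (h) aside: (i) operates against (h): assessed value is $136,500, less than the $150,000 limit. (j) is engaged (aggregate throughput is 4,290 units, under the 5,910 units limit), but is itself disapplied by (k): (k) operates against (j): a current Annual Registration is held. (l) is not triggered (the record's age is 19 years, short of 23 years), so (k) stands. So (d) applies.
Exception (e) requires that the reference index is under 780; but the reference index is 866, not under 780, so (e) is unavailable.

No — exception (d) applies; the Dunmore Transit Authority is not required to disclose the briefing note.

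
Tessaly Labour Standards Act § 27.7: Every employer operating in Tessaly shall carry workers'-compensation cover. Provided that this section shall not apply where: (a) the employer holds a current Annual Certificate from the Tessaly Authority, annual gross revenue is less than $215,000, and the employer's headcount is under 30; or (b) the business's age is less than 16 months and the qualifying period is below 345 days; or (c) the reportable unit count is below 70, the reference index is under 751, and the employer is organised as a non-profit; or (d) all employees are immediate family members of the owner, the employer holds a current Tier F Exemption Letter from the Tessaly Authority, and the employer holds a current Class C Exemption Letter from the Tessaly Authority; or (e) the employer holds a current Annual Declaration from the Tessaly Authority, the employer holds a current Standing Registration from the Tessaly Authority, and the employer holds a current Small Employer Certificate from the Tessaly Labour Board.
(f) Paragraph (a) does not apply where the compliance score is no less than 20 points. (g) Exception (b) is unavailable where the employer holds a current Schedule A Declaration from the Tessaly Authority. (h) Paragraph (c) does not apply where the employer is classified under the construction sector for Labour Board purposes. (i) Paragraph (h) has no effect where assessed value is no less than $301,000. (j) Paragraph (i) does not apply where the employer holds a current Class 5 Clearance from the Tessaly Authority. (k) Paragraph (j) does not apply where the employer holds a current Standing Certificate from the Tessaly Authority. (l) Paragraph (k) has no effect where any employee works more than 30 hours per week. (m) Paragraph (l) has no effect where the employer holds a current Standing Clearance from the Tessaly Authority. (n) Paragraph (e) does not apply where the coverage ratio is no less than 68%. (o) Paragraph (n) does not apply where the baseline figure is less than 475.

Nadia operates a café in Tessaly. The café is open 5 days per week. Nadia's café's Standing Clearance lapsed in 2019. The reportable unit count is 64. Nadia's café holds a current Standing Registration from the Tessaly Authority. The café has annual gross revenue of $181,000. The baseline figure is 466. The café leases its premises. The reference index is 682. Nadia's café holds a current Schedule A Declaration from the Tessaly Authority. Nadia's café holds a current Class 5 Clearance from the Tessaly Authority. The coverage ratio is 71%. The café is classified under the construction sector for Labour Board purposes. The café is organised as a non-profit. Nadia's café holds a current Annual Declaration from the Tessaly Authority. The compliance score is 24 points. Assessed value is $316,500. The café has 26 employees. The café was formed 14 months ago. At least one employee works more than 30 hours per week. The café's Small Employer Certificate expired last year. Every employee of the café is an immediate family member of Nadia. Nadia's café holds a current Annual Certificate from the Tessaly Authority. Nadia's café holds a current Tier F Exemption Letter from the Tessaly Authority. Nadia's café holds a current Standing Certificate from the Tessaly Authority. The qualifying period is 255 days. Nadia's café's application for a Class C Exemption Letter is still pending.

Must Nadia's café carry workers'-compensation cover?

Yes — Nadia's café must carry workers'-compensation cover.

Exception (a) is satisfied on its face — a current Annual Certificate is held; annual gross revenue is $181,000, less than the $215,000 limit; the employer's headcount is 26, under the 30 limit. But: (f) is triggered — the compliance score is 24 points, meeting the 20 points threshold. So (a) is unavailable.
All of (b)'s requirements are met (the business's age is 14 months, less than the 16 months limit; the qualifying period is 255 days, below the 345 days limit). But: (g) operates against (b): a current Schedule A Declaration is held. Exception (b) does not apply.
Exception (c): the reportable unit count is 64, below the 70 limit; the reference index is 682, under the 751 limit; the employer is a non-profit — every condition holds. But: (h) applies — the café is classified under the construction sector. (i) operates (assessed value is $316,500, meeting the $301,000 threshold), but yields to (j): (j) operates against (i): a current Class 5 Clearance is held. (k) is engaged (a current Standing Certificate is held), but is overridden by (l): (l) operates against (k): at least one employee exceeds 30 hours/week. (m), which would lift (l), is inapplicable — no current Standing Clearance is held. Exception (c) does not apply.
Exception (d) fails — the Class C Exemption Letter is not current.
Exception (e) fails — the Small Employer Certificate has expired.
No exception is made out. Nadia's café falls within the general rule.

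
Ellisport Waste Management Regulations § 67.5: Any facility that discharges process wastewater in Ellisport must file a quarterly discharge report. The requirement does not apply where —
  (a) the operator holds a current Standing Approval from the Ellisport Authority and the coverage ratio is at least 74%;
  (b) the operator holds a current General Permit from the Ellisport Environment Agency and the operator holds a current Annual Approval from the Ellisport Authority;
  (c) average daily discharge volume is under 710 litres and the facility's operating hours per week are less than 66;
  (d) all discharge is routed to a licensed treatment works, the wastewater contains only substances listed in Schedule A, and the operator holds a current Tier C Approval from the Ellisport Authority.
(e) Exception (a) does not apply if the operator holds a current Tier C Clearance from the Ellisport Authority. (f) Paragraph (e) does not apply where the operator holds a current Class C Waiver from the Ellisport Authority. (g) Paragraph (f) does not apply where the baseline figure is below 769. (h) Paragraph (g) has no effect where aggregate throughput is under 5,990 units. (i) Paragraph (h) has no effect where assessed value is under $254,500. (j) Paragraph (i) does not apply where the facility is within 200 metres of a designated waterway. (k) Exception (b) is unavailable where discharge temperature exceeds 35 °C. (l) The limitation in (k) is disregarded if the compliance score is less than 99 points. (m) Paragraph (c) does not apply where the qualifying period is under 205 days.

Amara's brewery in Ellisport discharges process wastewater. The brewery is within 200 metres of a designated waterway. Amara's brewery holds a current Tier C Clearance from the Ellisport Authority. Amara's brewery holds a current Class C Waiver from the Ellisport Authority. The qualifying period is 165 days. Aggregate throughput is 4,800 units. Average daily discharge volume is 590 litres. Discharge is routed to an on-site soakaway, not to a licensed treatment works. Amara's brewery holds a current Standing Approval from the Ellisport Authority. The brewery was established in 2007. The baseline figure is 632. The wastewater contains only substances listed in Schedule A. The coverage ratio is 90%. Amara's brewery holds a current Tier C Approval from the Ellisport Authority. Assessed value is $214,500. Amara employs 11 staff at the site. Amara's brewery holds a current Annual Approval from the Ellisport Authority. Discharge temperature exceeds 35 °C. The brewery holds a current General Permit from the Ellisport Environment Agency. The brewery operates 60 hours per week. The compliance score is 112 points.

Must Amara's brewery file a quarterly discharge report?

Exception (a) is satisfied on its face — a current Standing Approval is held; the coverage ratio is 90%, meeting the 74% threshold. As to paragraphs (e)–(j): (e) would limit (a) — a current Tier C Clearance is held — but (f) sets (e) aside: (f) is triggered — a current Class C Waiver is held. (g) applies (the baseline figure is 632, below the 769 limit), but is displaced by (h): (h) operates against (g): aggregate throughput is 4,800 units, under the 5,990 units limit. (i) applies (assessed value is $214,500, under the $254,500 limit), but yields to (j): (j) is engaged — the brewery is within 200 m of a designated waterway. (a) remains available.
All of (b)'s requirements are met (a current General Permit is held; a current Annual Approval is held). Turning to paragraphs (k)–(l): (k) is triggered — discharge temperature exceeds 35 °C. (l) is inapplicable (the compliance score is 112 points, not less than 99 points), so (k) stands. Exception (b) does not apply.
Exception (c): average daily discharge volume is 590 litres, under the 710 litres limit; the facility's operating hours per week are 60, less than the 66 limit — every condition holds. Turning to paragraph (m): (m) operates against (c): the qualifying period is 165 days, under the 205 days limit. So (c) is unavailable.
Exception (d) does not apply: discharge is not routed to a licensed treatment works.

No — exception (a) applies; Amara's brewery is not required to file a quarterly discharge report.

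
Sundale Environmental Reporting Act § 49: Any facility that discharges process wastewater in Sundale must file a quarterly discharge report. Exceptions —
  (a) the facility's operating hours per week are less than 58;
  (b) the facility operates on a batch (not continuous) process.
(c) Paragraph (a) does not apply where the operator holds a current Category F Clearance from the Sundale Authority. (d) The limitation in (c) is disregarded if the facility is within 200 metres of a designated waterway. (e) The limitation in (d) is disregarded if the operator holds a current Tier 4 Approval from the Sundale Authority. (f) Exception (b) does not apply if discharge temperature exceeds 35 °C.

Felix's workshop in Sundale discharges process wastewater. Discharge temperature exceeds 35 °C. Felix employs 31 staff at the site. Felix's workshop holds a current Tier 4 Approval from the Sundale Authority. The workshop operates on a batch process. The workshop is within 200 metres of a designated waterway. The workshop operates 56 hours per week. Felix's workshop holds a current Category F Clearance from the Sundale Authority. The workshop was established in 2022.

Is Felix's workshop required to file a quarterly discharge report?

Exception (a): the facility's operating hours per week are 56, less than the 58 limit — every condition holds. But applying paragraphs (c)–(e): (c) operates against (a): a current Category F Clearance is held. (d) is engaged (the workshop is within 200 m of a designated waterway), but is set aside by (e): (e) is triggered — a current Tier 4 Approval is held. So (a) is unavailable.
Exception (b)'s conditions are all satisfied: the facility operates on a batch process. But: (f) operates against (b): discharge temperature exceeds 35 °C. So (b) is unavailable.
No exception applies. The general rule governs.

Yes — Felix's workshop must file a quarterly discharge report.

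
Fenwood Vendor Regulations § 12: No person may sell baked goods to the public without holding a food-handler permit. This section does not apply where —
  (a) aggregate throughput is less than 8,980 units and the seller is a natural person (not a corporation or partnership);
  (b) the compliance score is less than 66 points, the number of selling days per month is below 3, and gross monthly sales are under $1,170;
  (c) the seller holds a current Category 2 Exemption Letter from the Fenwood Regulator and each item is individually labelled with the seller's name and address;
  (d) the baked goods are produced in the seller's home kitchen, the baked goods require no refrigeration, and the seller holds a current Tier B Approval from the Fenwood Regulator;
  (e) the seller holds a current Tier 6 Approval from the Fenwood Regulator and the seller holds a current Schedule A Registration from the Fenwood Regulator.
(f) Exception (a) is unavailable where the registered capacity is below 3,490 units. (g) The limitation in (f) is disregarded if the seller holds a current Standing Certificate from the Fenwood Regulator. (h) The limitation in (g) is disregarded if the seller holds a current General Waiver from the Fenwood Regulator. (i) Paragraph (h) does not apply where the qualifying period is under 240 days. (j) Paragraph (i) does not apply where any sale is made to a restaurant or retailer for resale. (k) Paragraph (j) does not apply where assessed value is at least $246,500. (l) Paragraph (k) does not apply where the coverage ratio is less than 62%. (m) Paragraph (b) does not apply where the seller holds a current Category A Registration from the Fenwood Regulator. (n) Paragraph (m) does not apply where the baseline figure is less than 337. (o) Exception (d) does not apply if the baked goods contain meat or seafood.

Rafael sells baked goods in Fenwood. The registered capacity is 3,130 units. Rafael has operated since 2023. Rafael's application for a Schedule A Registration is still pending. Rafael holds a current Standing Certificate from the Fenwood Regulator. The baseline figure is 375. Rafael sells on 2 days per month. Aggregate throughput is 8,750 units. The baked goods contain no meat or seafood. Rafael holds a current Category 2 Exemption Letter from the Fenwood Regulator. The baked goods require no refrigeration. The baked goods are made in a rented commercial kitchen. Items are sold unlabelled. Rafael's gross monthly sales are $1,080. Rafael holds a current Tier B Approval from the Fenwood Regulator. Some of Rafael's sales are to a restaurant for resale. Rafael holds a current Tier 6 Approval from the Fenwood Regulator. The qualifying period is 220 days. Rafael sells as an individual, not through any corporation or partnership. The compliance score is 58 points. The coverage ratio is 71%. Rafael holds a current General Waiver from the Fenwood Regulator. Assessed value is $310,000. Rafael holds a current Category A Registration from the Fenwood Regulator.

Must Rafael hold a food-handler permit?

Exception (a)'s conditions are all satisfied: aggregate throughput is 8,750 units, less than the 8,980 units limit; the seller is a natural person. Applying paragraphs (f)–(l): (f) would limit (a) — the registered capacity is 3,130 units, below the 3,490 units limit — but (g) sets (f) aside: (g) is engaged — a current Standing Certificate is held. (h) would limit (g) — a current General Waiver is held — but (i) sets (h) aside: (i) operates — the qualifying period is 220 days, under the 240 days limit. (j) would limit (i) — some sales are to a restaurant for resale — but (k) sets (j) aside: (k) is triggered — assessed value is $310,000, meeting the $246,500 threshold. (l), which would lift (k), does not operate here — the coverage ratio is 71%, not less than 62%. (a) remains available.
Exception (b)'s conditions are all satisfied: the compliance score is 58 points, less than the 66 points limit; the number of selling days per month is 2, below the 3 limit; gross monthly sales are $1,080, under the $1,170 limit. Turning to paragraphs (m)–(n): (m) is engaged — a current Category A Registration is held. (n) is inapplicable (the baseline figure is 375, not less than 337), so (m) stands. Exception (b) does not apply.
Exception (c) fails — items are sold unlabelled.
Exception (d) fails — the baked goods are made in a commercial kitchen, not a home kitchen.
Exception (e) requires that the seller holds a current Schedule A Registration from the Fenwood Regulator; but the Schedule A Registration is not current, so (e) is unavailable.

No — exception (a) applies; Rafael is not required to hold a food-handler permit.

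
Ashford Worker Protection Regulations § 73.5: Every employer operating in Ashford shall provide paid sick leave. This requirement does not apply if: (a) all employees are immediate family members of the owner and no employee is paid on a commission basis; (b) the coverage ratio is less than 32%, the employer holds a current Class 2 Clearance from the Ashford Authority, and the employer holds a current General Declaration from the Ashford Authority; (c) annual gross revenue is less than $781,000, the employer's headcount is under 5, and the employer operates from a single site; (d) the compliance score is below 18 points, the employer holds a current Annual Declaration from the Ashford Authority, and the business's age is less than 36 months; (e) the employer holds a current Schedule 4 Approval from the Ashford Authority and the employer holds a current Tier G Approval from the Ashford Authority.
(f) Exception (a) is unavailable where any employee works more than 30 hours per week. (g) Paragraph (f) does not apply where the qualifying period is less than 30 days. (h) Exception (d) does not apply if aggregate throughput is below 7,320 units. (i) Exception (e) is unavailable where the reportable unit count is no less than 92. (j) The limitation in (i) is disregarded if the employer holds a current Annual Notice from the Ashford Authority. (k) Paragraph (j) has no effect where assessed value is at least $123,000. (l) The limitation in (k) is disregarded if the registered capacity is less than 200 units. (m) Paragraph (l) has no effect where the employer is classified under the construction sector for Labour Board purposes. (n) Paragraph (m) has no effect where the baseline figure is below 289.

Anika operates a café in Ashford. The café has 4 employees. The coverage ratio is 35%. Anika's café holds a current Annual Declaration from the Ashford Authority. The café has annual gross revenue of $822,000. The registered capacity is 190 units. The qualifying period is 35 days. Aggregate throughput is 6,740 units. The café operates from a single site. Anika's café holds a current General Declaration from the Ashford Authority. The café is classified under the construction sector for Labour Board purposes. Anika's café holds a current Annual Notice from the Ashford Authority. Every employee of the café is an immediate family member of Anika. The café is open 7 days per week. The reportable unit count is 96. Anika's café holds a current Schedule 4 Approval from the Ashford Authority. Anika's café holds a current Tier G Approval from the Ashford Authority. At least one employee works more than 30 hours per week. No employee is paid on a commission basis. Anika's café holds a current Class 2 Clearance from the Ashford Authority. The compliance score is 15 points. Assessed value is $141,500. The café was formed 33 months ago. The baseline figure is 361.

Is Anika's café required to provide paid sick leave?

Yes — Anika's café must provide paid sick leave.

Exception (a)'s conditions are all satisfied: every employee is an immediate family member; no employee is paid on commission. Turning to paragraphs (f)–(g): (f) operates against (a): at least one employee exceeds 30 hours/week. (g) is inapplicable (the qualifying period is 35 days, not less than 30 days), so (f) stands. So (a) is unavailable.
Exception (b) does not apply: the coverage ratio is 35%, not less than 32%.
Exception (c) fails — annual gross revenue is $822,000, not less than $781,000.
Exception (d): the compliance score is 15 points, below the 18 points limit; a current Annual Declaration is held; the business's age is 33 months, less than the 36 months limit — every condition holds. But applying paragraph (h): (h) operates against (d): aggregate throughput is 6,740 units, below the 7,320 units limit. Exception (d) does not apply.
Exception (e): a current Schedule 4 Approval is held; a current Tier G Approval is held — every condition holds. But: (i) operates against (e): the reportable unit count is 96, meeting the 92 threshold. (j) operates (a current Annual Notice is held), but is itself disapplied by (k): (k) operates against (j): assessed value is $141,500, meeting the $123,000 threshold. (l) would limit (k) — the registered capacity is 190 units, less than the 200 units limit — but (m) sets (l) aside: (m) operates against (l): the café is classified under the construction sector. (n), which would lift (m), is inapplicable — the baseline figure is 361, not below 289. So (e) is unavailable.
Every exception is unavailable, so the rule governs.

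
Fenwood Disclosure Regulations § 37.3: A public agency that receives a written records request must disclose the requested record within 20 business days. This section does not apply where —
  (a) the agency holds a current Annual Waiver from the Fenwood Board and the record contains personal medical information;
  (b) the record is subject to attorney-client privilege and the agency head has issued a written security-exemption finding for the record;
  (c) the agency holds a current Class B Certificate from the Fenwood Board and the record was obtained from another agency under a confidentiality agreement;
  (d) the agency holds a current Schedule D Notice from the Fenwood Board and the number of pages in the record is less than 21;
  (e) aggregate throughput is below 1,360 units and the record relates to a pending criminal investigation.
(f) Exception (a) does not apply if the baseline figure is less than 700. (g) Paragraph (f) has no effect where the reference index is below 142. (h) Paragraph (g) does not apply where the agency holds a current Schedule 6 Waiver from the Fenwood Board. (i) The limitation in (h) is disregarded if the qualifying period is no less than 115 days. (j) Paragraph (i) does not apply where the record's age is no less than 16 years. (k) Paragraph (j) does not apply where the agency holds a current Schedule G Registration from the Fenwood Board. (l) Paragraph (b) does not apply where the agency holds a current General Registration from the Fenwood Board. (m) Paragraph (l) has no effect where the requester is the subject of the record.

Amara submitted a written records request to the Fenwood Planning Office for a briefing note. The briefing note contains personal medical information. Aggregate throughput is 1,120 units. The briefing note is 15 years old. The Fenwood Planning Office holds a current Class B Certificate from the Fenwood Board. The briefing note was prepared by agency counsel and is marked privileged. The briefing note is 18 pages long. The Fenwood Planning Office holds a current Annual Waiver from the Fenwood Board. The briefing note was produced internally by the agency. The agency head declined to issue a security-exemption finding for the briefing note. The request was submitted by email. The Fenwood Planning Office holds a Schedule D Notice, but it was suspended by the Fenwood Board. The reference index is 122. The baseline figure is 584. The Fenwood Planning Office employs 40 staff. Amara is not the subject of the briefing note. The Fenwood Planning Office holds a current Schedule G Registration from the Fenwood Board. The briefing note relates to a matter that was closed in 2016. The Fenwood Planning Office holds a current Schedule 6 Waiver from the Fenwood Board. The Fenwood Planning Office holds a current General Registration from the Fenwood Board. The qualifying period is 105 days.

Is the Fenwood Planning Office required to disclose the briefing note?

Yes — the Fenwood Planning Office must disclose the briefing note.

Exception (a)'s conditions are all satisfied: a current Annual Waiver is held; the briefing note contains personal medical information. However, paragraphs (f)–(k) must be considered: (f) is triggered — the baseline figure is 584, less than the 700 limit. (g) would limit (f) — the reference index is 122, below the 142 limit — but (h) sets (g) aside: (h) is engaged — a current Schedule 6 Waiver is held. (i) does not operate here (the qualifying period is 105 days, short of 115 days), so (h) stands. (a) is therefore removed.
Exception (b) requires that the agency head has issued a written security-exemption finding for the record; but the agency head declined to issue a security-exemption finding, so (b) is unavailable.
Exception (c) does not apply: the briefing note was produced internally.
Exception (d) requires that the agency holds a current Schedule D Notice from the Fenwood Board; but there is no Schedule D Notice in force, so (d) is unavailable.
Exception (e) fails — the briefing note relates to a closed matter.
None of the exceptions is available; § 37.3 applies in full.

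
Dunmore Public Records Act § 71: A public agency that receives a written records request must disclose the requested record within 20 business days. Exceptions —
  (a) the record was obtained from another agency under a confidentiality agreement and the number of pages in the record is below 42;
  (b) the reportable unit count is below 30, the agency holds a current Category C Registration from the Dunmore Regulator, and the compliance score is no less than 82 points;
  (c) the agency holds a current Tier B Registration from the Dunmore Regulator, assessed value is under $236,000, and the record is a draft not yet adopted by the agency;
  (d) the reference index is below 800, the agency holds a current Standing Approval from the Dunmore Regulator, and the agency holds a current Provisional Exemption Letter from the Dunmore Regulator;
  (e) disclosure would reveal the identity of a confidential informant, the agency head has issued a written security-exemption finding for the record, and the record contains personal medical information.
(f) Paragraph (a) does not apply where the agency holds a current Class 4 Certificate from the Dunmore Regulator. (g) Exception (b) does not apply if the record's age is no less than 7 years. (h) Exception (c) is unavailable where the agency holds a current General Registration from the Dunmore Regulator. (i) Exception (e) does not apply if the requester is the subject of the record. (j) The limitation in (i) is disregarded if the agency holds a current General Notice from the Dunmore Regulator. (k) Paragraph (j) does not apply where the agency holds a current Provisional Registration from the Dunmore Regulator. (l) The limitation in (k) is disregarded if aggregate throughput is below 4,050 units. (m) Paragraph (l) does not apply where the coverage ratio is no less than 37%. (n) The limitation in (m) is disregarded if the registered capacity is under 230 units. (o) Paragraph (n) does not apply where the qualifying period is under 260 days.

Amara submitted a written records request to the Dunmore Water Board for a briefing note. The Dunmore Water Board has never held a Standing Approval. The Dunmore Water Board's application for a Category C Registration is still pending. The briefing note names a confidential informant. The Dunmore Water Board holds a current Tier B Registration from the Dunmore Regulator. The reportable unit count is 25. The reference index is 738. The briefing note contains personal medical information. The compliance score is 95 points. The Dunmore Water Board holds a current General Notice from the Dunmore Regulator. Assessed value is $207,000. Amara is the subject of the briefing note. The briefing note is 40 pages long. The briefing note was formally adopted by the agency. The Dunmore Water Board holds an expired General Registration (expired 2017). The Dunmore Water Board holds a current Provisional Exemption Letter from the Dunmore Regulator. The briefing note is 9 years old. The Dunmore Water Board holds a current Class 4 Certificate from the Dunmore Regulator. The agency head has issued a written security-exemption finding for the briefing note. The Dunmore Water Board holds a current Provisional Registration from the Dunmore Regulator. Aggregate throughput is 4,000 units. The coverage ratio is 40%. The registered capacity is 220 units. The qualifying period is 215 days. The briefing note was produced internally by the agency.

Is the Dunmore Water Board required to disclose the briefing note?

Yes — the Dunmore Water Board must disclose the briefing note.

Exception (a) fails — the briefing note was produced internally.
Exception (b) does not apply: the Category C Registration is not current.
Exception (c) fails — the briefing note has been formally adopted.
Exception (d) requires that the agency holds a current Standing Approval from the Dunmore Regulator; but no current Standing Approval is held, so (d) is unavailable.
Exception (e): the briefing note names a confidential informant; a written security-exemption finding has been issued; the briefing note contains personal medical information — every condition holds. But applying paragraphs (i)–(o): (i) operates against (e): Amara is the subject of the briefing note. (j) is engaged (a current General Notice is held), but yields to (k): (k) applies — a current Provisional Registration is held. (l) applies (aggregate throughput is 4,000 units, below the 4,050 units limit), but is displaced by (m): (m) operates against (l): the coverage ratio is 40%, meeting the 37% threshold. (n) would limit (m) — the registered capacity is 220 units, under the 230 units limit — but (o) sets (n) aside: (o) operates against (n): the qualifying period is 215 days, under the 260 days limit. (e) is therefore removed.
No exception applies. The general rule governs.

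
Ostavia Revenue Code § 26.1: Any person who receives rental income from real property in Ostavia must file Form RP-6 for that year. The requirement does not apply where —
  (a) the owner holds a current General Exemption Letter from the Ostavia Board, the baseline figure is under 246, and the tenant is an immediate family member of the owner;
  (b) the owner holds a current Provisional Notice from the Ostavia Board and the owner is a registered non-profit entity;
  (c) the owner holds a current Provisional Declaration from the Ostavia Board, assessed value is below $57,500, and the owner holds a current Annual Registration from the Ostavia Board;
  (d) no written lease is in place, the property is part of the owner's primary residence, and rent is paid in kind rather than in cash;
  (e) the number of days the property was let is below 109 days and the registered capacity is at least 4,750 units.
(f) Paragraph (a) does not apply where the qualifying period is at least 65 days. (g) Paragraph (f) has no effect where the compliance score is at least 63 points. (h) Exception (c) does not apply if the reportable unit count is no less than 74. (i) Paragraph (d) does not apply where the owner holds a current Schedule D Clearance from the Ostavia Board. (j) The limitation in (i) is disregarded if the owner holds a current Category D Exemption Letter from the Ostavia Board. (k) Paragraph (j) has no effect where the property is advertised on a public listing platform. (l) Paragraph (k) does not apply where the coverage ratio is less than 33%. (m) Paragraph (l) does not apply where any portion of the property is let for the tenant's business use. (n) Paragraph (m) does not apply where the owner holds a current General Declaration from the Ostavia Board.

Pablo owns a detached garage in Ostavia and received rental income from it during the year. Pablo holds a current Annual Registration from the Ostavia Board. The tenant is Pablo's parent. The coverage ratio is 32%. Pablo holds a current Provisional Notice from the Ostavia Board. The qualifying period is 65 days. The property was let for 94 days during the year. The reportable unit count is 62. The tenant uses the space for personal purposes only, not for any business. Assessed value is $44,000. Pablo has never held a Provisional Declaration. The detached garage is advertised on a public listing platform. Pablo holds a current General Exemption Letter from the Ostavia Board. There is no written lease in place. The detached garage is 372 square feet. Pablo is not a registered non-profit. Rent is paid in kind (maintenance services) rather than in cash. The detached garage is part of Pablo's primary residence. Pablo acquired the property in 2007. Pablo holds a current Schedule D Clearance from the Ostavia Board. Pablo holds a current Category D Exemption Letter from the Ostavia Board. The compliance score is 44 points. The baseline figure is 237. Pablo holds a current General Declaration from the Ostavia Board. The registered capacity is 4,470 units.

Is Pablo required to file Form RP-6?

No — exception (d) applies; Pablo is not required to file Form RP-6.

Exception (a) is satisfied on its face — a current General Exemption Letter is held; the baseline figure is 237, under the 246 limit; the tenant is an immediate family member. But: (f) is engaged — the qualifying period is 65 days, meeting the 65 days threshold. (g) does not operate here (the compliance score is 44 points, short of 63 points), so (f) stands. Exception (a) does not apply.
Exception (b) requires that the owner is a registered non-profit entity; but Pablo is not a registered non-profit, so (b) is unavailable.
Exception (c) does not apply: there is no Provisional Declaration in force.
Exception (d)'s conditions are all satisfied: there is no written lease; the detached garage is part of the primary residence; rent is paid in kind. Under paragraphs (i)–(n): (i) operates (a current Schedule D Clearance is held), but is displaced by (j): (j) operates against (i): a current Category D Exemption Letter is held. (k) is triggered (the property is publicly advertised), but yields to (l): (l) operates against (k): the coverage ratio is 32%, less than the 33% limit. (m), which would lift (l), does not operate here — the space is used for personal purposes only. (d) remains available.
Exception (e) requires that the registered capacity is at least 4,750 units; but the registered capacity is 4,470 units, short of 4,750 units, so (e) is unavailable.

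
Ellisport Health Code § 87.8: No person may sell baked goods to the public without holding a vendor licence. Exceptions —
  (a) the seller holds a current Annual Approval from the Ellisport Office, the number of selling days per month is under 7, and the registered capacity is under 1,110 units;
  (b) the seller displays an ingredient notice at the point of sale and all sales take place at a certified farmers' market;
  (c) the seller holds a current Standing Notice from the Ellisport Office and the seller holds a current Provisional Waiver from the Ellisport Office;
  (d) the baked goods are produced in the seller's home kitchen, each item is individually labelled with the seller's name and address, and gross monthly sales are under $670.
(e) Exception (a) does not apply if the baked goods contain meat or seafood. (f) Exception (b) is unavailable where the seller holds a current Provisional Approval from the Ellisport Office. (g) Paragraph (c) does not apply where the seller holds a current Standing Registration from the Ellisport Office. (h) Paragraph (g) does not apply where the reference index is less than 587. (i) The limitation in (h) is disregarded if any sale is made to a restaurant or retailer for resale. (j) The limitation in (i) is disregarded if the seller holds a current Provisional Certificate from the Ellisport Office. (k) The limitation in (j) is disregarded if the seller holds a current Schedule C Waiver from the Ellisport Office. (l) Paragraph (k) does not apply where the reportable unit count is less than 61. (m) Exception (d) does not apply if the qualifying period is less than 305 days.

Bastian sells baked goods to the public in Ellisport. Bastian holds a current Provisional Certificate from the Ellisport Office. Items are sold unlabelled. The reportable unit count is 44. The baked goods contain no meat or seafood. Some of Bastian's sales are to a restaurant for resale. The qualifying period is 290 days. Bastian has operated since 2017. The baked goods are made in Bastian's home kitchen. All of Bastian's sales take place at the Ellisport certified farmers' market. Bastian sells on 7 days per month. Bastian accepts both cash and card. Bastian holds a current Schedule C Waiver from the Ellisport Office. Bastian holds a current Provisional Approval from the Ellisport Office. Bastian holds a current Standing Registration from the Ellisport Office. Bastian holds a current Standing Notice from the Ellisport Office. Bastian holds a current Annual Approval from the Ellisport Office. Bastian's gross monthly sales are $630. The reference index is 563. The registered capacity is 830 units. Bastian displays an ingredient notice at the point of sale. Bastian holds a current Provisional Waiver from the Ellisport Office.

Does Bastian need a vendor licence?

No — exception (c) applies; Bastian is not required to hold a vendor licence.

Exception (a) fails — the number of selling days per month is 7, not under 7.
Exception (b)'s conditions are all satisfied: an ingredient notice is displayed; all sales are at a certified farmers' market. However, paragraph (f) must be considered: (f) operates against (b): a current Provisional Approval is held. (b) is therefore removed.
All of (c)'s requirements are met (a current Standing Notice is held; a current Provisional Waiver is held). Under paragraphs (g)–(l): (g) would limit (c) — a current Standing Registration is held — but (h) sets (g) aside: (h) is triggered — the reference index is 563, less than the 587 limit. (i) would limit (h) — some sales are to a restaurant for resale — but (j) sets (i) aside: (j) is engaged — a current Provisional Certificate is held. (k) applies (a current Schedule C Waiver is held), but yields to (l): (l) is triggered — the reportable unit count is 44, less than the 61 limit. (c) remains available.
Exception (d) requires that each item is individually labelled with the seller's name and address; but items are sold unlabelled, so (d) is unavailable.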